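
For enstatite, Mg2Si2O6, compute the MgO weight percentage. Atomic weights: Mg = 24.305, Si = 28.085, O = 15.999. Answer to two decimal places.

Molar mass of Mg2Si2O6 = 2·24.305 + 2·28.085 + 6·15.999 = 200.774 g/mol.
Each formula unit contains 2 Mg, equivalent to 2/1 = 2.0000 mol MgO.
M(MgO) = 1×24.305 + 1×15.999 = 40.304 g/mol.
Mass of MgO per formula unit = 2.0000 × 40.304 = 80.608 g.
MgO wt% = 80.608 / 200.774 × 100 = 40.15%.

40.15 wt%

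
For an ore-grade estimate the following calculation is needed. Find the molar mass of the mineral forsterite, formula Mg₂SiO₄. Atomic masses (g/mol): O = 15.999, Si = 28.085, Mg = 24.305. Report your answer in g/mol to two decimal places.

Mg: 2 × 24.305 = 48.6100
Si: 1 × 28.085 = 28.0850
O: 4 × 15.999 = 63.9960
Summing the contributions gives the formula mass.

140.69 g/mol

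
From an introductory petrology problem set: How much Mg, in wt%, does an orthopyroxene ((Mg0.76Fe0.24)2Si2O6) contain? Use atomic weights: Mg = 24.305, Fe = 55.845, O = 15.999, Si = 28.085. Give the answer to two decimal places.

M((Mg0.76Fe0.24)2Si2O6) = 215.913 g/mol.
Mg contributes 1.52 × 24.305 = 36.944 g per mole.
36.944/215.913 = 0.1711 → 17.11%.

17.11 wt%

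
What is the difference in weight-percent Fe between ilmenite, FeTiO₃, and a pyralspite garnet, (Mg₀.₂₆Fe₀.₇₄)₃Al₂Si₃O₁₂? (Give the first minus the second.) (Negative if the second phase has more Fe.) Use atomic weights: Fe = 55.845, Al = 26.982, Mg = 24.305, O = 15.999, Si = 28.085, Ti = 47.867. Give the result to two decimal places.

10.61 percentage points

Fe in FeTiO₃: molar mass 151.709 g/mol; 1×55.845 = 55.845 g → 36.81 wt%.
Fe in (Mg₀.₂₆Fe₀.₇₄)₃Al₂Si₃O₁₂: molar mass 473.141 g/mol; 2.22×55.845 = 123.976 g → 26.20 wt%.
Difference = 36.81 − 26.20 = 10.61 percentage points.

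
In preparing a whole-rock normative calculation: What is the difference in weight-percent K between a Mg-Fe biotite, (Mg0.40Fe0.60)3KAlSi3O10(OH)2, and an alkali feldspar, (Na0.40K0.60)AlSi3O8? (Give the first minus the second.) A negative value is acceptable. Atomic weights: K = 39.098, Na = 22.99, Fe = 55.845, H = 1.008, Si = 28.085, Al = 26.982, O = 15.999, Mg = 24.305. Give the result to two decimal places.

M((Mg0.40Fe0.60)3KAlSi3O10(OH)2) = 474.026 g/mol, so wt% K = 39.098/474.026 × 100 = 8.25%.
M((Na0.40K0.60)AlSi3O8) = 271.884 g/mol, so wt% K = 23.459/271.884 × 100 = 8.63%.
8.25 − 8.63 = -0.38 pp.

-0.38 percentage points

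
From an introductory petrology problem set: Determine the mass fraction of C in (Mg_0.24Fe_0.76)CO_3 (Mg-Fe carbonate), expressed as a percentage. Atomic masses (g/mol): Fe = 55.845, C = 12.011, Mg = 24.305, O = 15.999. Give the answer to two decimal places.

Formula mass = 0.24×24.305 + 0.76×55.845 + 1×12.011 + 3×15.999 = 108.283 g/mol, of which 12.011 g is C.
So C makes up 12.011/108.283 = 0.1109 of the mass, i.e. 11.09%.

11.09 wt%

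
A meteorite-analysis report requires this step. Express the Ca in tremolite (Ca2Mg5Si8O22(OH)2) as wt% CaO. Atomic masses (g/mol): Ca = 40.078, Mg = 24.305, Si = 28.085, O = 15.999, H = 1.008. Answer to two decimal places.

Formula mass = 812.353 g/mol.
2 Ca → 2.0000 mol CaO per formula unit; M(CaO) = 56.077, so CaO mass = 112.154 g.
112.154/812.353 × 100 = 13.81 wt%.

13.81 wt%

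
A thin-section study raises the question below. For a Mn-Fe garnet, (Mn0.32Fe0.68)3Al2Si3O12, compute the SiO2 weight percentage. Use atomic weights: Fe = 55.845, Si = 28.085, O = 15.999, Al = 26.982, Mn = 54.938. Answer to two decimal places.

36.28 wt%

Molar mass of (Mn0.32Fe0.68)3Al2Si3O12 = 0.96*54.938 + 2.04*55.845 + 2*26.982 + 3*28.085 + 12*15.999 = 496.871 g/mol.
Each formula unit contains 3 Si, equivalent to 3/1 = 3.0000 mol SiO2.
M(SiO2) = 1×28.085 + 2×15.999 = 60.083 g/mol.
Mass of SiO2 per formula unit = 3.0000 × 60.083 = 180.249 g.
SiO2 wt% = 180.249 / 496.871 × 100 = 36.28%.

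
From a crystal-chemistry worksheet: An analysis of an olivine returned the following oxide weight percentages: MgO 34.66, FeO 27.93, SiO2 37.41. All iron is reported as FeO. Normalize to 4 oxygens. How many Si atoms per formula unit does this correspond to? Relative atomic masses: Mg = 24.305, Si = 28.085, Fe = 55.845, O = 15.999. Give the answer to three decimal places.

0.999 Si apfu

34.66 wt% MgO ÷ 40.304 g/mol = 0.85996 mol, giving 0.85996 Mg and 0.85996 O.
27.93 wt% FeO ÷ 71.844 g/mol = 0.38876 mol, giving 0.38876 Fe and 0.38876 O.
37.41 wt% SiO2 ÷ 60.083 g/mol = 0.62264 mol, giving 0.62264 Si and 1.24528 O.
Oxygen sums to 2.49400; scaling by 4/2.49400 = 1.60385 puts the formula on 4 O.
Si: 0.62264 × 1.60385 = 0.999 atoms per formula unit.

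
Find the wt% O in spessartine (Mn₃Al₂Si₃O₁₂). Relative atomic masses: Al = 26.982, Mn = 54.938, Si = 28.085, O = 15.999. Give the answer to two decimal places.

Formula mass = 3*54.938 + 2*26.982 + 3*28.085 + 12*15.999 = 495.021 g/mol, of which 191.988 g is O.
So O makes up 191.988/495.021 = 0.3878 of the mass, i.e. 38.78%.

38.78 weight percent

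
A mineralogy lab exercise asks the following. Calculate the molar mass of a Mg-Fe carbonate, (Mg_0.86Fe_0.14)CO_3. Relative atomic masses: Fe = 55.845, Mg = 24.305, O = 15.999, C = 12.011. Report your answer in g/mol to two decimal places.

88.73 g/mol

The formula mass is the sum 0.86·24.305 + 0.14·55.845 + 1·12.011 + 3·15.999.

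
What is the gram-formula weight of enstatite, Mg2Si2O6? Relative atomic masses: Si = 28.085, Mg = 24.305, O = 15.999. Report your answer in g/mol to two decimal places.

200.77 g/mol

The formula mass is the sum 2*24.305 + 2*28.085 + 6*15.999.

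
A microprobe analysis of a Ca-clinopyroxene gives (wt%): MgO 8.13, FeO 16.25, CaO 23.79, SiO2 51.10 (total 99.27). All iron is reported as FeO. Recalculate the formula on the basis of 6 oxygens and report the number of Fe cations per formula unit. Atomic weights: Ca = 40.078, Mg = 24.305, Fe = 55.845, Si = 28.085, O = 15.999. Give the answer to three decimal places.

MgO (M=40.304): mol = 0.20172; Mg = 0.20172, O = 0.20172.
FeO (M=71.844): mol = 0.22618; Fe = 0.22618, O = 0.22618.
CaO (M=56.077): mol = 0.42424; Ca = 0.42424, O = 0.42424.
SiO2 (M=60.083): mol = 0.85049; Si = 0.85049, O = 1.70098.
ΣO = 2.55312; factor = 6/ΣO = 2.35007.
Fe apfu = 0.22618 × 2.35007 = 0.532.

0.532 Fe apfu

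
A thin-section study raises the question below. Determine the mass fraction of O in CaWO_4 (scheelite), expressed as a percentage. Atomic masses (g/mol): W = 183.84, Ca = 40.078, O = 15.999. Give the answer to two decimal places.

M(CaWO_4) = 287.914 g/mol.
O contributes 4 × 15.999 = 63.996 g per mole.
63.996/287.914 = 0.2223 → 22.23%.

22.23 mass %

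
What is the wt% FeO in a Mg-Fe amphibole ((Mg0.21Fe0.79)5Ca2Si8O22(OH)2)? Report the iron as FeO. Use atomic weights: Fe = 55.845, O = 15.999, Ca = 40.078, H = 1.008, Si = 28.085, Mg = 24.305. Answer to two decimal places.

Molar mass of (Mg0.21Fe0.79)5Ca2Si8O22(OH)2 = 1.05*24.305 + 3.95*55.845 + 2*40.078 + 8*28.085 + 24*15.999 + 2*1.008 = 936.936 g/mol.
Each formula unit contains 3.95 Fe, equivalent to 3.95/1 = 3.9500 mol FeO.
M(FeO) = 1×55.845 + 1×15.999 = 71.844 g/mol.
Mass of FeO per formula unit = 3.9500 × 71.844 = 283.784 g.
FeO wt% = 283.784 / 936.936 × 100 = 30.29%.

30.29 wt%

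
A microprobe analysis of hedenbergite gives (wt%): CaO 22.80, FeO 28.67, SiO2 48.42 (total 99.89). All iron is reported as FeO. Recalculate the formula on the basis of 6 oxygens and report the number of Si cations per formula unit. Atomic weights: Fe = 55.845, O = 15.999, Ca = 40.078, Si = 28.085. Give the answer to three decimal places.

CaO: 22.80/56.077 = 0.40658 mol → 0.40658 mol Ca, 0.40658 mol O.
FeO: 28.67/71.844 = 0.39906 mol → 0.39906 mol Fe, 0.39906 mol O.
SiO2: 48.42/60.083 = 0.80589 mol → 0.80589 mol Si, 1.61178 mol O.
Total oxygen = 2.41742 mol. Normalization factor = 6/2.41742 = 2.48198.
Si per 6 O = 0.80589 × 2.48198 = 2.000.

2.000 Si apfu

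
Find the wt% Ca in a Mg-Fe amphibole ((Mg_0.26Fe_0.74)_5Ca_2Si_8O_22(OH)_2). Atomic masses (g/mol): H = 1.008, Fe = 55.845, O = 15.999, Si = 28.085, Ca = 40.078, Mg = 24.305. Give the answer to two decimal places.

Molar mass of (Mg_0.26Fe_0.74)_5Ca_2Si_8O_22(OH)_2: 1.30·24.305 + 3.70·55.845 + 2·40.078 + 8·28.085 + 24·15.999 + 2·1.008 = 929.051 g/mol.
Mass of Ca per formula unit: 2 × 40.078 = 80.156 g.
Weight fraction Ca = 80.156 / 929.051 = 0.0863.

8.63 mass %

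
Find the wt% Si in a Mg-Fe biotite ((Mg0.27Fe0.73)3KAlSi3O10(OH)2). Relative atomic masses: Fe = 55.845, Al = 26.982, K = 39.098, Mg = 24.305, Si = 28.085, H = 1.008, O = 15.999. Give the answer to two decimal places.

17.32 mass %

Molar mass of (Mg0.27Fe0.73)3KAlSi3O10(OH)2: 0.81·24.305 + 2.19·55.845 + 1·39.098 + 1·26.982 + 3·28.085 + 12·15.999 + 2·1.008 = 486.327 g/mol.
Mass of Si per formula unit: 3 × 28.085 = 84.255 g.
Weight fraction Si = 84.255 / 486.327 = 0.1732.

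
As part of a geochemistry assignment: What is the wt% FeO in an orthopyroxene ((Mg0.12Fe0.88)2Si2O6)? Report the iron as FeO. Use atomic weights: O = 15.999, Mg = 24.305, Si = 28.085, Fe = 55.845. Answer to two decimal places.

M((Mg0.12Fe0.88)2Si2O6) = 256.284 g/mol; M(FeO) = 71.844 g/mol.
Moles FeO per formula unit = 1.76 Fe ÷ 1 = 1.7600.
FeO fraction = (1.7600 × 71.844) / 256.284 = 126.445/256.284 = 0.4934.

49.34 wt%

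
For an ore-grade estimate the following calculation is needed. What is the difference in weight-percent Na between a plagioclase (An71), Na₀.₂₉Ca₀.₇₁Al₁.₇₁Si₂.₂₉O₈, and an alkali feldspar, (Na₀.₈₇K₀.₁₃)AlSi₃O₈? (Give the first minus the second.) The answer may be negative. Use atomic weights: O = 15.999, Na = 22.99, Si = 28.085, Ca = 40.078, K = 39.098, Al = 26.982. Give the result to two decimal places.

-5.13 percentage points

First mineral: 6.667 g Na in 273.568 g formula = 2.44 wt% Na.
Second mineral: 20.001 g Na in 264.313 g formula = 7.57 wt% Na.
2.44% − 7.57% gives a difference of -5.13 percentage points.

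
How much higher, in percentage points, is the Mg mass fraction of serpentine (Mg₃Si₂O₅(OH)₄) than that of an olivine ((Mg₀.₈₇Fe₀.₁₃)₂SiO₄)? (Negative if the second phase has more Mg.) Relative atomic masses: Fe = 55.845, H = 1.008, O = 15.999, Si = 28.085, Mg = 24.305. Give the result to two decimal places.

Mg in Mg₃Si₂O₅(OH)₄: molar mass 277.108 g/mol; 3×24.305 = 72.915 g → 26.31 wt%.
Mg in (Mg₀.₈₇Fe₀.₁₃)₂SiO₄: molar mass 148.891 g/mol; 1.74×24.305 = 42.291 g → 28.40 wt%.
Difference = 26.31 − 28.40 = -2.09 percentage points.

-2.09 percentage points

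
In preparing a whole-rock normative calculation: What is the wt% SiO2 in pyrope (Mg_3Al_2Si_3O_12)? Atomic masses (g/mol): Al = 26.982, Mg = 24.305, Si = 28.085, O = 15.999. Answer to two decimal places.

Molar mass of Mg_3Al_2Si_3O_12 = 3×24.305 + 2×26.982 + 3×28.085 + 12×15.999 = 403.122 g/mol.
Each formula unit contains 3 Si, equivalent to 3/1 = 3.0000 mol SiO2.
M(SiO2) = 1×28.085 + 2×15.999 = 60.083 g/mol.
Mass of SiO2 per formula unit = 3.0000 × 60.083 = 180.249 g.
SiO2 wt% = 180.249 / 403.122 × 100 = 44.71%.

44.71 wt%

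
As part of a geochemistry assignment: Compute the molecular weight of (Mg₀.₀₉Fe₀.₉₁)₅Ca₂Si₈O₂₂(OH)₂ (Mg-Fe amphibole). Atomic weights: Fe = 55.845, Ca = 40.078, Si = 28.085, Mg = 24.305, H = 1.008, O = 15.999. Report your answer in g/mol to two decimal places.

955.86 g/mol

The formula mass is the sum 0.45×24.305 + 4.55×55.845 + 2×40.078 + 8×28.085 + 24×15.999 + 2×1.008.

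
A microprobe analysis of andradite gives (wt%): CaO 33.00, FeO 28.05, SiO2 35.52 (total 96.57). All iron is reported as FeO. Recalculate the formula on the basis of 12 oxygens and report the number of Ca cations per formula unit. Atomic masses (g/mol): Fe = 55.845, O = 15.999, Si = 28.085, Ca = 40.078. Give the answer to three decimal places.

CaO (M=56.077): mol = 0.58848; Ca = 0.58848, O = 0.58848.
FeO (M=71.844): mol = 0.39043; Fe = 0.39043, O = 0.39043.
SiO2 (M=60.083): mol = 0.59118; Si = 0.59118, O = 1.18236.
ΣO = 2.16127; factor = 12/ΣO = 5.55229.
Ca apfu = 0.58848 × 5.55229 = 3.267.

3.267 Ca apfu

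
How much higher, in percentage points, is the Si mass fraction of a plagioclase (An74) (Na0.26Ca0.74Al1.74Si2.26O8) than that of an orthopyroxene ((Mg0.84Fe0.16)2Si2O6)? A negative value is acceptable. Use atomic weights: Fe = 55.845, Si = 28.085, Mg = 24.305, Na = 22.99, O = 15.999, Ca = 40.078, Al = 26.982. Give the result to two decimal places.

First mineral: 63.472 g Si in 274.048 g formula = 23.16 wt% Si.
Second mineral: 56.170 g Si in 210.867 g formula = 26.64 wt% Si.
23.16% − 26.64% gives a difference of -3.48 percentage points.

-3.48 percentage points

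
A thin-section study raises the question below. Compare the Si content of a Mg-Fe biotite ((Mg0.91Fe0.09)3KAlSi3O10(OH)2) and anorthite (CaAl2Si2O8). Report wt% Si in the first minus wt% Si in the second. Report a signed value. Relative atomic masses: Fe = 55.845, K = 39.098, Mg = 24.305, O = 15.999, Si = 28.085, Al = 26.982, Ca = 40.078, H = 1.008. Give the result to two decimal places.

M((Mg0.91Fe0.09)3KAlSi3O10(OH)2) = 425.770 g/mol, so wt% Si = 84.255/425.770 × 100 = 19.79%.
M(CaAl2Si2O8) = 278.204 g/mol, so wt% Si = 56.170/278.204 × 100 = 20.19%.
19.79 − 20.19 = -0.40 pp.

-0.40 percentage points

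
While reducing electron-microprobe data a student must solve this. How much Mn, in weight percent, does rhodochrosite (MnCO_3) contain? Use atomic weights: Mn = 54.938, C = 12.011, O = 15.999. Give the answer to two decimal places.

Formula mass = 1*54.938 + 1*12.011 + 3*15.999 = 114.946 g/mol, of which 54.938 g is Mn.
So Mn makes up 54.938/114.946 = 0.4779 of the mass, i.e. 47.79%.

47.79 weight percent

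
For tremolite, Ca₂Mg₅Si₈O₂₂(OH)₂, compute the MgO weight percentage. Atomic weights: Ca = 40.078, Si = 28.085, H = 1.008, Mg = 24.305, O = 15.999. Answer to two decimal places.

24.81 wt%

Formula mass = 812.353 g/mol.
5 Mg → 5.0000 mol MgO per formula unit; M(MgO) = 40.304, so MgO mass = 201.520 g.
201.520/812.353 × 100 = 24.81 wt%.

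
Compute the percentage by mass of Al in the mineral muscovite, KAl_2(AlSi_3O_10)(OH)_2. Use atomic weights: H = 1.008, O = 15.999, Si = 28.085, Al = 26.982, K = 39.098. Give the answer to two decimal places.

20.32 wt%

M(KAl_2(AlSi_3O_10)(OH)_2) = 398.303 g/mol.
Al contributes 3 × 26.982 = 80.946 g per mole.
80.946/398.303 = 0.2032 → 20.32%.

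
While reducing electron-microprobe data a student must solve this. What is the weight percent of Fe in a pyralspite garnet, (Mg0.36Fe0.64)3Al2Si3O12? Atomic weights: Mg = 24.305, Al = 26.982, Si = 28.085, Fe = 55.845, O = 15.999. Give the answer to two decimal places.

23.12 weight percent

Formula mass = 1.08*24.305 + 1.92*55.845 + 2*26.982 + 3*28.085 + 12*15.999 = 463.679 g/mol, of which 107.222 g is Fe.
So Fe makes up 107.222/463.679 = 0.2312 of the mass, i.e. 23.12%.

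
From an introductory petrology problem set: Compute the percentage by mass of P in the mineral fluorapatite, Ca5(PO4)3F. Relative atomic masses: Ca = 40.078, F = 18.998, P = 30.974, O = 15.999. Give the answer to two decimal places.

18.43 weight percent

Molar mass of Ca5(PO4)3F: 5×40.078 + 3×30.974 + 12×15.999 + 1×18.998 = 504.298 g/mol.
Mass of P per formula unit: 3 × 30.974 = 92.922 g.
Weight fraction P = 92.922 / 504.298 = 0.1843.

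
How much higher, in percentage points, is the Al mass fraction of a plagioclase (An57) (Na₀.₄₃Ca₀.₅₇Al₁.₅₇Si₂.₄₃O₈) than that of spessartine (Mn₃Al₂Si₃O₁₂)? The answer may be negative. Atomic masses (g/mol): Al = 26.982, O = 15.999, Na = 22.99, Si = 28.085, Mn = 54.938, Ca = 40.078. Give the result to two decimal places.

4.71 percentage points

First mineral: 42.362 g Al in 271.330 g formula = 15.61 wt% Al.
Second mineral: 53.964 g Al in 495.021 g formula = 10.90 wt% Al.
15.61% − 10.90% gives a difference of 4.71 percentage points.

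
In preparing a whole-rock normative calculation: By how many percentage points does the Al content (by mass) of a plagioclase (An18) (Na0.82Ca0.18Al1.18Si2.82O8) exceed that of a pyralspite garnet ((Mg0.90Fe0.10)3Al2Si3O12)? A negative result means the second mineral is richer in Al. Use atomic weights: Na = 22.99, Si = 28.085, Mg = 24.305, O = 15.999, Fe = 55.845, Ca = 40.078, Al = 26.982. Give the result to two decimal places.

Al in Na0.82Ca0.18Al1.18Si2.82O8: molar mass 265.096 g/mol; 1.18×26.982 = 31.839 g → 12.01 wt%.
Al in (Mg0.90Fe0.10)3Al2Si3O12: molar mass 412.584 g/mol; 2×26.982 = 53.964 g → 13.08 wt%.
Difference = 12.01 − 13.08 = -1.07 percentage points.

-1.07 percentage points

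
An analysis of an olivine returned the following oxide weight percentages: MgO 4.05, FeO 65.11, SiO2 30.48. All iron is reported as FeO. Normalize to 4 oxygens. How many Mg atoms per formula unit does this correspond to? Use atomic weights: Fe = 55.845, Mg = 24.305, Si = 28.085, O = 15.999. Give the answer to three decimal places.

4.05 wt% MgO ÷ 40.304 g/mol = 0.10049 mol, giving 0.10049 Mg and 0.10049 O.
65.11 wt% FeO ÷ 71.844 g/mol = 0.90627 mol, giving 0.90627 Fe and 0.90627 O.
30.48 wt% SiO2 ÷ 60.083 g/mol = 0.50730 mol, giving 0.50730 Si and 1.01460 O.
Oxygen sums to 2.02136; scaling by 4/2.02136 = 1.97887 puts the formula on 4 O.
Mg: 0.10049 × 1.97887 = 0.199 atoms per formula unit.

0.199 Mg apfu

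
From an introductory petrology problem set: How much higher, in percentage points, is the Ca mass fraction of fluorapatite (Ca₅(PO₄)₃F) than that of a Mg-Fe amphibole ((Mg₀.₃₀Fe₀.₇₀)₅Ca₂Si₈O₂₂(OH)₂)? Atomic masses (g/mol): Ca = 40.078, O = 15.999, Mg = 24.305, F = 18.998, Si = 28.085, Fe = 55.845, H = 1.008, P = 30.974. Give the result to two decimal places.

First mineral: 200.390 g Ca in 504.298 g formula = 39.74 wt% Ca.
Second mineral: 80.156 g Ca in 922.743 g formula = 8.69 wt% Ca.
39.74% − 8.69% gives a difference of 31.05 percentage points.

31.05 percentage points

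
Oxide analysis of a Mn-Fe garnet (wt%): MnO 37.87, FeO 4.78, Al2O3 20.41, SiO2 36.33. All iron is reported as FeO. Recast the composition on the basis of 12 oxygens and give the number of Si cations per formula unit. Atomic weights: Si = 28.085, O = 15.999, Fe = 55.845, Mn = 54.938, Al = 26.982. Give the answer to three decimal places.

3.010 Si apfu

37.87 wt% MnO ÷ 70.937 g/mol = 0.53385 mol, giving 0.53385 Mn and 0.53385 O.
4.78 wt% FeO ÷ 71.844 g/mol = 0.06653 mol, giving 0.06653 Fe and 0.06653 O.
20.41 wt% Al2O3 ÷ 101.961 g/mol = 0.20017 mol, giving 0.40034 Al and 0.60051 O.
36.33 wt% SiO2 ÷ 60.083 g/mol = 0.60466 mol, giving 0.60466 Si and 1.20932 O.
Oxygen sums to 2.41021; scaling by 12/2.41021 = 4.97882 puts the formula on 12 O.
Si: 0.60466 × 4.97882 = 3.010 atoms per formula unit.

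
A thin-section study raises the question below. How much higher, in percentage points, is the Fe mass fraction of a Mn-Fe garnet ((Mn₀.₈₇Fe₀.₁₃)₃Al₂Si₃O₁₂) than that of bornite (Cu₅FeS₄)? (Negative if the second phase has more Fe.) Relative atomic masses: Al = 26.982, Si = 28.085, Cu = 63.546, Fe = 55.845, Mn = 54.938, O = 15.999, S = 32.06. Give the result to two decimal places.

-6.73 percentage points

M((Mn₀.₈₇Fe₀.₁₃)₃Al₂Si₃O₁₂) = 495.375 g/mol, so wt% Fe = 21.780/495.375 × 100 = 4.40%.
M(Cu₅FeS₄) = 501.815 g/mol, so wt% Fe = 55.845/501.815 × 100 = 11.13%.
4.40 − 11.13 = -6.73 pp.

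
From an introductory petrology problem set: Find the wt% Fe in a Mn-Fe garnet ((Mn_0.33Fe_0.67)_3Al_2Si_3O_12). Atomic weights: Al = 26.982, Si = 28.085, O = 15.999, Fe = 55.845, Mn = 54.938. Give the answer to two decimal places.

22.59 wt%

M((Mn_0.33Fe_0.67)_3Al_2Si_3O_12) = 496.844 g/mol.
Fe contributes 2.01 × 55.845 = 112.248 g per mole.
112.248/496.844 = 0.2259 → 22.59%.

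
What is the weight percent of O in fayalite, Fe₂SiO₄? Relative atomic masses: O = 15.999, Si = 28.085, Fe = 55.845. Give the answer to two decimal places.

Molar mass of Fe₂SiO₄: 2*55.845 + 1*28.085 + 4*15.999 = 203.771 g/mol.
Mass of O per formula unit: 4 × 15.999 = 63.996 g.
Weight fraction O = 63.996 / 203.771 = 0.3141.

31.41 mass %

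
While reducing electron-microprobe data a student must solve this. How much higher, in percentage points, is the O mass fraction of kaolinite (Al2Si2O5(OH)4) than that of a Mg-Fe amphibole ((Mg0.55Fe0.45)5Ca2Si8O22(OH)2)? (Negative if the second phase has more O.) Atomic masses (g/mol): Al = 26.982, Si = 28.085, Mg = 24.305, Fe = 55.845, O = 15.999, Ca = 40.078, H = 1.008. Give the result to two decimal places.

12.31 percentage points

O in Al2Si2O5(OH)4: molar mass 258.157 g/mol; 9×15.999 = 143.991 g → 55.78 wt%.
O in (Mg0.55Fe0.45)5Ca2Si8O22(OH)2: molar mass 883.318 g/mol; 24×15.999 = 383.976 g → 43.47 wt%.
Difference = 55.78 − 43.47 = 12.31 percentage points.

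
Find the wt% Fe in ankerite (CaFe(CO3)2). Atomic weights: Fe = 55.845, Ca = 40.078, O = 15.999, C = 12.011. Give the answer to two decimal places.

Molar mass of CaFe(CO3)2: 1·40.078 + 1·55.845 + 2·12.011 + 6·15.999 = 215.939 g/mol.
Mass of Fe per formula unit: 1 × 55.845 = 55.845 g.
Weight fraction Fe = 55.845 / 215.939 = 0.2586.

25.86 mass %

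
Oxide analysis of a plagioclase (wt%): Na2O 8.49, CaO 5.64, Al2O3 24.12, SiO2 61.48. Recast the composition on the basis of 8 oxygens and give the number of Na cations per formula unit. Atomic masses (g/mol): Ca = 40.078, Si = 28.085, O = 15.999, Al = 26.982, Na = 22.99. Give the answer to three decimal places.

Na2O (M=61.979): mol = 0.13698; Na = 0.27396, O = 0.13698.
CaO (M=56.077): mol = 0.10058; Ca = 0.10058, O = 0.10058.
Al2O3 (M=101.961): mol = 0.23656; Al = 0.47312, O = 0.70968.
SiO2 (M=60.083): mol = 1.02325; Si = 1.02325, O = 2.04650.
ΣO = 2.99374; factor = 8/ΣO = 2.67224.
Na apfu = 0.27396 × 2.67224 = 0.732.

0.732 Na apfu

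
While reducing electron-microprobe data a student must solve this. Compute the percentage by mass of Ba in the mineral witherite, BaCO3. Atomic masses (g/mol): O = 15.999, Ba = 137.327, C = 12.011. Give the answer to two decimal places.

Molar mass of BaCO3: 1*137.327 + 1*12.011 + 3*15.999 = 197.335 g/mol.
Mass of Ba per formula unit: 1 × 137.327 = 137.327 g.
Weight fraction Ba = 137.327 / 197.335 = 0.6959.

69.59 wt%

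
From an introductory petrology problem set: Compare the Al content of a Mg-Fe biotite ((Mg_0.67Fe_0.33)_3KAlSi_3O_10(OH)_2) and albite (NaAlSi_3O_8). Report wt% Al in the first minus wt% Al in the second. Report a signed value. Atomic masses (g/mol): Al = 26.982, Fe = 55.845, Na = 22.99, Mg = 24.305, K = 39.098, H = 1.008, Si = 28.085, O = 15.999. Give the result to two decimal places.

-4.27 percentage points

Al in (Mg_0.67Fe_0.33)_3KAlSi_3O_10(OH)_2: molar mass 448.479 g/mol; 1×26.982 = 26.982 g → 6.02 wt%.
Al in NaAlSi_3O_8: molar mass 262.219 g/mol; 1×26.982 = 26.982 g → 10.29 wt%.
Difference = 6.02 − 10.29 = -4.27 percentage points.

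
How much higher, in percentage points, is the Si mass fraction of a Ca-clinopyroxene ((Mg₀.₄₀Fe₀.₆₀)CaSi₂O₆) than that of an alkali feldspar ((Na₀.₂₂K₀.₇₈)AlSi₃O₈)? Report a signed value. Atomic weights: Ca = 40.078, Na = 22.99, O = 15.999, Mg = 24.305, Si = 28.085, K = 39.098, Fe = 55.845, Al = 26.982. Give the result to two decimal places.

Si in (Mg₀.₄₀Fe₀.₆₀)CaSi₂O₆: molar mass 235.471 g/mol; 2×28.085 = 56.170 g → 23.85 wt%.
Si in (Na₀.₂₂K₀.₇₈)AlSi₃O₈: molar mass 274.783 g/mol; 3×28.085 = 84.255 g → 30.66 wt%.
Difference = 23.85 − 30.66 = -6.81 percentage points.

-6.81 percentage points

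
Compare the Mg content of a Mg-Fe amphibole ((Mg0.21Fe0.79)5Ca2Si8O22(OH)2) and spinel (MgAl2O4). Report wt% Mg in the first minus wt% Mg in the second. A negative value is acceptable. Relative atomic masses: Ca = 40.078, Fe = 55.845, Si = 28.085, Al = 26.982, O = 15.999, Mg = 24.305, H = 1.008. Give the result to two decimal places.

First mineral: 25.520 g Mg in 936.936 g formula = 2.72 wt% Mg.
Second mineral: 24.305 g Mg in 142.265 g formula = 17.08 wt% Mg.
2.72% − 17.08% gives a difference of -14.36 percentage points.

-14.36 percentage points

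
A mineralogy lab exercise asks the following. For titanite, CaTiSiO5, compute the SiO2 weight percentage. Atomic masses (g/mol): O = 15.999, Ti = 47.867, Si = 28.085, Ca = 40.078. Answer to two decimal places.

30.65 wt%

M(CaTiSiO5) = 196.025 g/mol; M(SiO2) = 60.083 g/mol.
Moles SiO2 per formula unit = 1 Si ÷ 1 = 1.0000.
SiO2 fraction = (1.0000 × 60.083) / 196.025 = 60.083/196.025 = 0.3065.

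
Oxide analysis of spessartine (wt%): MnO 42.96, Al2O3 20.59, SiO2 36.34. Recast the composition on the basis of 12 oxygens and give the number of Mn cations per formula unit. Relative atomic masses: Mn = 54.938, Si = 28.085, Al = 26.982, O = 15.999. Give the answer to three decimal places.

3.002 Mn apfu

42.96 wt% MnO ÷ 70.937 g/mol = 0.60561 mol, giving 0.60561 Mn and 0.60561 O.
20.59 wt% Al2O3 ÷ 101.961 g/mol = 0.20194 mol, giving 0.40388 Al and 0.60582 O.
36.34 wt% SiO2 ÷ 60.083 g/mol = 0.60483 mol, giving 0.60483 Si and 1.20966 O.
Oxygen sums to 2.42109; scaling by 12/2.42109 = 4.95645 puts the formula on 12 O.
Mn: 0.60561 × 4.95645 = 3.002 atoms per formula unit.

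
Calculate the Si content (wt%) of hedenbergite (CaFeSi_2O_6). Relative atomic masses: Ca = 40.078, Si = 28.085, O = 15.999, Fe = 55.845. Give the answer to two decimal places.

M(CaFeSi_2O_6) = 248.087 g/mol.
Si contributes 2 × 28.085 = 56.170 g per mole.
56.170/248.087 = 0.2264 → 22.64%.

22.64 wt%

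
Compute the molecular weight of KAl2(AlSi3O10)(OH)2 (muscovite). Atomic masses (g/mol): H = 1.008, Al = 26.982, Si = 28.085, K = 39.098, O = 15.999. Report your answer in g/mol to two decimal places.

398.30 g/mol

The formula mass is the sum 1(39.098) + 3(26.982) + 3(28.085) + 12(15.999) + 2(1.008).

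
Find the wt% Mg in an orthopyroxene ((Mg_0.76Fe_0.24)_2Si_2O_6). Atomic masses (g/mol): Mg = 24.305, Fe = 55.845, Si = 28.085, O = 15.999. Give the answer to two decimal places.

M((Mg_0.76Fe_0.24)_2Si_2O_6) = 215.913 g/mol.
Mg contributes 1.52 × 24.305 = 36.944 g per mole.
36.944/215.913 = 0.1711 → 17.11%.

17.11 weight percent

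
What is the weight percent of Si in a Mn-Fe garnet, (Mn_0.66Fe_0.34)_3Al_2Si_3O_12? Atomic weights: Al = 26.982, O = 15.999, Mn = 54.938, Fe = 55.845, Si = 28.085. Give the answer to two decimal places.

16.99 mass %

M((Mn_0.66Fe_0.34)_3Al_2Si_3O_12) = 495.946 g/mol.
Si contributes 3 × 28.085 = 84.255 g per mole.
84.255/495.946 = 0.1699 → 16.99%.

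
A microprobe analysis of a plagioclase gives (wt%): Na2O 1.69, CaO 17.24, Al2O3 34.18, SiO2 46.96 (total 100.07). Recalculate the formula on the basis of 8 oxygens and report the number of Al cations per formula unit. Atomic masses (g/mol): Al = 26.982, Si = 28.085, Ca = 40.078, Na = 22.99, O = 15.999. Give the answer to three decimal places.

1.847 Al apfu

Na2O: 1.69/61.979 = 0.02727 mol → 0.05454 mol Na, 0.02727 mol O.
CaO: 17.24/56.077 = 0.30743 mol → 0.30743 mol Ca, 0.30743 mol O.
Al2O3: 34.18/101.961 = 0.33523 mol → 0.67046 mol Al, 1.00569 mol O.
SiO2: 46.96/60.083 = 0.78159 mol → 0.78159 mol Si, 1.56318 mol O.
Total oxygen = 2.90357 mol. Normalization factor = 8/2.90357 = 2.75523.
Al per 8 O = 0.67046 × 2.75523 = 1.847.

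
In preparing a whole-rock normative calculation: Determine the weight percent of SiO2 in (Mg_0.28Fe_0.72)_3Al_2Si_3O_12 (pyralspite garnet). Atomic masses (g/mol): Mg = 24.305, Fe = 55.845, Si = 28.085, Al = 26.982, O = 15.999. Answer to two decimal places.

38.25 wt%

Formula mass = 471.248 g/mol.
3 Si → 3.0000 mol SiO2 per formula unit; M(SiO2) = 60.083, so SiO2 mass = 180.249 g.
180.249/471.248 × 100 = 38.25 wt%.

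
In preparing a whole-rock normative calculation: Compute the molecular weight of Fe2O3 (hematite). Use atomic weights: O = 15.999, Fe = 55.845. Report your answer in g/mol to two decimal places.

M = 2(55.845) + 3(15.999)

159.69 g/mol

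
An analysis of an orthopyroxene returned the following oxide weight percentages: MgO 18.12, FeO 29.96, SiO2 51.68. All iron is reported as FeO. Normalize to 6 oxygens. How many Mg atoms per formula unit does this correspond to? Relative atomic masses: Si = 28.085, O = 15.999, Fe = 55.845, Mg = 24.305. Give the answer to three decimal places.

18.12 wt% MgO ÷ 40.304 g/mol = 0.44958 mol, giving 0.44958 Mg and 0.44958 O.
29.96 wt% FeO ÷ 71.844 g/mol = 0.41701 mol, giving 0.41701 Fe and 0.41701 O.
51.68 wt% SiO2 ÷ 60.083 g/mol = 0.86014 mol, giving 0.86014 Si and 1.72028 O.
Oxygen sums to 2.58687; scaling by 6/2.58687 = 2.31941 puts the formula on 6 O.
Mg: 0.44958 × 2.31941 = 1.043 atoms per formula unit.

1.043 Mg apfu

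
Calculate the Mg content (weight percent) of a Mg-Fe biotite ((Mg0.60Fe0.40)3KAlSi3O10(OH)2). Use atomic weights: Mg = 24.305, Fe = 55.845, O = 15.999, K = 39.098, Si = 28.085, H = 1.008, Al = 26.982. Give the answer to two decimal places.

Formula mass = 1.80×24.305 + 1.20×55.845 + 1×39.098 + 1×26.982 + 3×28.085 + 12×15.999 + 2×1.008 = 455.102 g/mol, of which 43.749 g is Mg.
So Mg makes up 43.749/455.102 = 0.0961 of the mass, i.e. 9.61%.

9.61 weight percent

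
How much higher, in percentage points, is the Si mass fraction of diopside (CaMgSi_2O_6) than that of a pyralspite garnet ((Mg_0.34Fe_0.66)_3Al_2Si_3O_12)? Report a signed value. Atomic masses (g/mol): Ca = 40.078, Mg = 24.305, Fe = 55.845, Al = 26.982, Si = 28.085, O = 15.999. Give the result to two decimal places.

M(CaMgSi_2O_6) = 216.547 g/mol, so wt% Si = 56.170/216.547 × 100 = 25.94%.
M((Mg_0.34Fe_0.66)_3Al_2Si_3O_12) = 465.571 g/mol, so wt% Si = 84.255/465.571 × 100 = 18.10%.
25.94 − 18.10 = 7.84 pp.

7.84 percentage points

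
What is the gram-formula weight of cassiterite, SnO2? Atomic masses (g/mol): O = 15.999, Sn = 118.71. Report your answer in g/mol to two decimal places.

Sn: 1 × 118.71 = 118.7100
O: 2 × 15.999 = 31.9980
Summing the contributions gives the formula mass.

150.71 g/mol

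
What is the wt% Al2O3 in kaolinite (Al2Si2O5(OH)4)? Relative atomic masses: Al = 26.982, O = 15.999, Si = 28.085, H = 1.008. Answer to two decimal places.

39.50 wt%

Formula mass = 258.157 g/mol.
2 Al → 1.0000 mol Al2O3 per formula unit; M(Al2O3) = 101.961, so Al2O3 mass = 101.961 g.
101.961/258.157 × 100 = 39.50 wt%.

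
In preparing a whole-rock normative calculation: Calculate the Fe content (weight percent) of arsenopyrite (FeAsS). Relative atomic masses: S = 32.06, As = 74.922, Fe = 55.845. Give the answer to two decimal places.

Formula mass = 1×55.845 + 1×74.922 + 1×32.06 = 162.827 g/mol, of which 55.845 g is Fe.
So Fe makes up 55.845/162.827 = 0.3430 of the mass, i.e. 34.30%.

34.30 weight percent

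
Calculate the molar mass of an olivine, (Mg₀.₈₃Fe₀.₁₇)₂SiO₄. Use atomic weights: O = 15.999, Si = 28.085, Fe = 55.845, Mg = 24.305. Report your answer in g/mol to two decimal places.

Mg: 1.66 × 24.305 = 40.3463
Fe: 0.34 × 55.845 = 18.9873
Si: 1 × 28.085 = 28.0850
O: 4 × 15.999 = 63.9960
Summing the contributions gives the formula mass.

151.41 g/mol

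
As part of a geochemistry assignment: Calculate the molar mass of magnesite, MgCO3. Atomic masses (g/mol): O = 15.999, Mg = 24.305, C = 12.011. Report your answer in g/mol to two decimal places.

84.31 g/mol

Mg: 1 × 24.305 = 24.3050
C: 1 × 12.011 = 12.0110
O: 3 × 15.999 = 47.9970
Summing the contributions gives the formula mass.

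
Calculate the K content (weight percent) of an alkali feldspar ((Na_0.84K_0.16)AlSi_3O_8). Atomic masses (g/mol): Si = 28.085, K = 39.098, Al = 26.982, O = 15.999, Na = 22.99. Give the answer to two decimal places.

2.36 weight percent

Molar mass of (Na_0.84K_0.16)AlSi_3O_8: 0.84×22.99 + 0.16×39.098 + 1×26.982 + 3×28.085 + 8×15.999 = 264.796 g/mol.
Mass of K per formula unit: 0.16 × 39.098 = 6.256 g.
Weight fraction K = 6.256 / 264.796 = 0.0236.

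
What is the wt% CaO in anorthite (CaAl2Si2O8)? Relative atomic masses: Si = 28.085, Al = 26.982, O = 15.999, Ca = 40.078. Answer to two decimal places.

20.16 wt%

M(CaAl2Si2O8) = 278.204 g/mol; M(CaO) = 56.077 g/mol.
Moles CaO per formula unit = 1 Ca ÷ 1 = 1.0000.
CaO fraction = (1.0000 × 56.077) / 278.204 = 56.077/278.204 = 0.2016.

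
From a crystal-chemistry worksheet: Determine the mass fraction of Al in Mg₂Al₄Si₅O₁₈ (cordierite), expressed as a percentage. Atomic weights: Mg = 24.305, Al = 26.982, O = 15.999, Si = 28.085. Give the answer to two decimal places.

18.45 wt%

Molar mass of Mg₂Al₄Si₅O₁₈: 2×24.305 + 4×26.982 + 5×28.085 + 18×15.999 = 584.945 g/mol.
Mass of Al per formula unit: 4 × 26.982 = 107.928 g.
Weight fraction Al = 107.928 / 584.945 = 0.1845.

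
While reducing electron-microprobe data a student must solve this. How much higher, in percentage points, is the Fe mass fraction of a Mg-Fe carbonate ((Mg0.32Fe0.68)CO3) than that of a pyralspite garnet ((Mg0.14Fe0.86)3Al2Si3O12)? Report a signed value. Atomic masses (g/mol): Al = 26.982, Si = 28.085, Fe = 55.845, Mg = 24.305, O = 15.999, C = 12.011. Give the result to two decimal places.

First mineral: 37.975 g Fe in 105.760 g formula = 35.91 wt% Fe.
Second mineral: 144.080 g Fe in 484.495 g formula = 29.74 wt% Fe.
35.91% − 29.74% gives a difference of 6.17 percentage points.

6.17 percentage points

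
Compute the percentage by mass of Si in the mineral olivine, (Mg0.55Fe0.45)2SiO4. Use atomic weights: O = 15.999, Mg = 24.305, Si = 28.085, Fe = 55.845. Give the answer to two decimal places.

16.61 weight percent

Formula mass = 1.10*24.305 + 0.90*55.845 + 1*28.085 + 4*15.999 = 169.077 g/mol, of which 28.085 g is Si.
So Si makes up 28.085/169.077 = 0.1661 of the mass, i.e. 16.61%.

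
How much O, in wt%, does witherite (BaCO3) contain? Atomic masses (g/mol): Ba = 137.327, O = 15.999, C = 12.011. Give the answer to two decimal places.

24.32 wt%

M(BaCO3) = 197.335 g/mol.
O contributes 3 × 15.999 = 47.997 g per mole.
47.997/197.335 = 0.2432 → 24.32%.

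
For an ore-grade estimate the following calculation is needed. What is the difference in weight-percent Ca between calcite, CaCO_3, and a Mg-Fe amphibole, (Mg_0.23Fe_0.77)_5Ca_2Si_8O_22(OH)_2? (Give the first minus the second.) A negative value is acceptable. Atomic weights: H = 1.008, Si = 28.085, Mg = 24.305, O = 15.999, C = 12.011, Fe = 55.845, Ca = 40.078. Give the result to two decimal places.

31.46 percentage points

M(CaCO_3) = 100.086 g/mol, so wt% Ca = 40.078/100.086 × 100 = 40.04%.
M((Mg_0.23Fe_0.77)_5Ca_2Si_8O_22(OH)_2) = 933.782 g/mol, so wt% Ca = 80.156/933.782 × 100 = 8.58%.
40.04 − 8.58 = 31.46 pp.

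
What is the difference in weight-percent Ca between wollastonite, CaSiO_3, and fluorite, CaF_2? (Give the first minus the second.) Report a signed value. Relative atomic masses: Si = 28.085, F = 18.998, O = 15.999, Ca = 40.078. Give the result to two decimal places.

M(CaSiO_3) = 116.160 g/mol, so wt% Ca = 40.078/116.160 × 100 = 34.50%.
M(CaF_2) = 78.074 g/mol, so wt% Ca = 40.078/78.074 × 100 = 51.33%.
34.50 − 51.33 = -16.83 pp.

-16.83 percentage points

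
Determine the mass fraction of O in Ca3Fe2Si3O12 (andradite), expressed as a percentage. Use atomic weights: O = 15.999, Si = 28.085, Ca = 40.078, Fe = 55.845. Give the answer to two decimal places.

Molar mass of Ca3Fe2Si3O12: 3*40.078 + 2*55.845 + 3*28.085 + 12*15.999 = 508.167 g/mol.
Mass of O per formula unit: 12 × 15.999 = 191.988 g.
Weight fraction O = 191.988 / 508.167 = 0.3778.

37.78 wt%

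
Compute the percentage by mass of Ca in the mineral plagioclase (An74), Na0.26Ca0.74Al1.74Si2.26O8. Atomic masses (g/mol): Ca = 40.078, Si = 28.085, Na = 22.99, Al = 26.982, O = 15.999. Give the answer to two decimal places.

Molar mass of Na0.26Ca0.74Al1.74Si2.26O8: 0.26×22.99 + 0.74×40.078 + 1.74×26.982 + 2.26×28.085 + 8×15.999 = 274.048 g/mol.
Mass of Ca per formula unit: 0.74 × 40.078 = 29.658 g.
Weight fraction Ca = 29.658 / 274.048 = 0.1082.

10.82 wt%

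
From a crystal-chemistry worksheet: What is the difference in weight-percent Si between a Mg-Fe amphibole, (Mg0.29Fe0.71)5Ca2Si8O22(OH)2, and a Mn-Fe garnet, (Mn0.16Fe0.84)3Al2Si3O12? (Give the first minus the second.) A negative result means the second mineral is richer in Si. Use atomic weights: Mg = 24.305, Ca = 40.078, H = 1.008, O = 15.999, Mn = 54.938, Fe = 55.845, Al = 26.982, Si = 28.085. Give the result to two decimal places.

First mineral: 224.680 g Si in 924.320 g formula = 24.31 wt% Si.
Second mineral: 84.255 g Si in 497.307 g formula = 16.94 wt% Si.
24.31% − 16.94% gives a difference of 7.37 percentage points.

7.37 percentage points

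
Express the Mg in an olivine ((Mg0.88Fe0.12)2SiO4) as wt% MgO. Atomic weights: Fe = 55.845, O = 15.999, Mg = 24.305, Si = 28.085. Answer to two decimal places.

M((Mg0.88Fe0.12)2SiO4) = 148.261 g/mol; M(MgO) = 40.304 g/mol.
Moles MgO per formula unit = 1.76 Mg ÷ 1 = 1.7600.
MgO fraction = (1.7600 × 40.304) / 148.261 = 70.935/148.261 = 0.4784.

47.84 wt%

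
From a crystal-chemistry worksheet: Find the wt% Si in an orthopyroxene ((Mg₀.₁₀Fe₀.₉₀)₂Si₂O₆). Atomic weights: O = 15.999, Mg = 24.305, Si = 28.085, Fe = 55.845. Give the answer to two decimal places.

Formula mass = 0.20×24.305 + 1.80×55.845 + 2×28.085 + 6×15.999 = 257.546 g/mol, of which 56.170 g is Si.
So Si makes up 56.170/257.546 = 0.2181 of the mass, i.e. 21.81%.

21.81 mass %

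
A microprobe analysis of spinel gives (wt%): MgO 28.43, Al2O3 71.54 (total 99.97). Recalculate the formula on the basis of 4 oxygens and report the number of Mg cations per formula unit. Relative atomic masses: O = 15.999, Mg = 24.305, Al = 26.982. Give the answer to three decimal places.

28.43 wt% MgO ÷ 40.304 g/mol = 0.70539 mol, giving 0.70539 Mg and 0.70539 O.
71.54 wt% Al2O3 ÷ 101.961 g/mol = 0.70164 mol, giving 1.40328 Al and 2.10492 O.
Oxygen sums to 2.81031; scaling by 4/2.81031 = 1.42333 puts the formula on 4 O.
Mg: 0.70539 × 1.42333 = 1.004 atoms per formula unit.

1.004 Mg apfu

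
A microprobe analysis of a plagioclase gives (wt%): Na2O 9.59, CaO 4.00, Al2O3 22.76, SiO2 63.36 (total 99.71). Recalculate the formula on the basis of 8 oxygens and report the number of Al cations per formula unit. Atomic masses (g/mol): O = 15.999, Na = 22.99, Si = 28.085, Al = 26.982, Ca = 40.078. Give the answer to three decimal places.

9.59 wt% Na2O ÷ 61.979 g/mol = 0.15473 mol, giving 0.30946 Na and 0.15473 O.
4.00 wt% CaO ÷ 56.077 g/mol = 0.07133 mol, giving 0.07133 Ca and 0.07133 O.
22.76 wt% Al2O3 ÷ 101.961 g/mol = 0.22322 mol, giving 0.44644 Al and 0.66966 O.
63.36 wt% SiO2 ÷ 60.083 g/mol = 1.05454 mol, giving 1.05454 Si and 2.10908 O.
Oxygen sums to 3.00480; scaling by 8/3.00480 = 2.66241 puts the formula on 8 O.
Al: 0.44644 × 2.66241 = 1.189 atoms per formula unit.

1.189 Al apfu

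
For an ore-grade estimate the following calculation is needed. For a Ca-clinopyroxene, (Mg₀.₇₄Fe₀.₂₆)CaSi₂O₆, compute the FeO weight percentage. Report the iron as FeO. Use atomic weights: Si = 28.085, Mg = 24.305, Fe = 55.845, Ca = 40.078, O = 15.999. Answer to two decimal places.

8.31 wt%

Formula mass = 224.747 g/mol.
0.26 Fe → 0.2600 mol FeO per formula unit; M(FeO) = 71.844, so FeO mass = 18.679 g.
18.679/224.747 × 100 = 8.31 wt%.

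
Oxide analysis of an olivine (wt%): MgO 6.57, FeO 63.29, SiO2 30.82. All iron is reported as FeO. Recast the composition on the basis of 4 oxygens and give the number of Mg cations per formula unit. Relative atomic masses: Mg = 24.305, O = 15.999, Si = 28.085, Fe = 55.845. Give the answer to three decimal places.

0.315 Mg apfu

MgO: 6.57/40.304 = 0.16301 mol → 0.16301 mol Mg, 0.16301 mol O.
FeO: 63.29/71.844 = 0.88094 mol → 0.88094 mol Fe, 0.88094 mol O.
SiO2: 30.82/60.083 = 0.51296 mol → 0.51296 mol Si, 1.02592 mol O.
Total oxygen = 2.06987 mol. Normalization factor = 4/2.06987 = 1.93249.
Mg per 4 O = 0.16301 × 1.93249 = 0.315.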